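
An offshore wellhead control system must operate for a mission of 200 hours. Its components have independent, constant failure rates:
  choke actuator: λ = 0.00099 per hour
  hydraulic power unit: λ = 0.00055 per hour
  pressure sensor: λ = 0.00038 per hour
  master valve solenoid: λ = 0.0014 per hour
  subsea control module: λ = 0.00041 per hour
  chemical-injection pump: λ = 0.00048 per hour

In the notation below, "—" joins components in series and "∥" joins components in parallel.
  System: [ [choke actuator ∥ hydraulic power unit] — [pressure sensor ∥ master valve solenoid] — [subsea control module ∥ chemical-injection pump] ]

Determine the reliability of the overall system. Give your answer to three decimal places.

0.957

R(choke actuator) = exp(−0.00099 × 200) = 0.82037
R(hydraulic power unit) = exp(−0.00055 × 200) = 0.89583
R(pressure sensor) = exp(−0.00038 × 200) = 0.92682
R(master valve solenoid) = exp(−0.0014 × 200) = 0.75578
R(subsea control module) = exp(−0.00041 × 200) = 0.92127
R(chemical-injection pump) = exp(−0.00048 × 200) = 0.90846
Parallel (choke actuator and hydraulic power unit): 1 − (1 − 0.82037)(1 − 0.89583) = 0.98129
Parallel (pressure sensor and master valve solenoid): 1 − (1 − 0.92682)(1 − 0.75578) = 0.98213
Parallel (subsea control module and chemical-injection pump): 1 − (1 − 0.92127)(1 − 0.90846) = 0.99279
Series ([0.98129], [0.98213], and [0.99279]): 0.98129 × 0.98213 × 0.99279 = 0.957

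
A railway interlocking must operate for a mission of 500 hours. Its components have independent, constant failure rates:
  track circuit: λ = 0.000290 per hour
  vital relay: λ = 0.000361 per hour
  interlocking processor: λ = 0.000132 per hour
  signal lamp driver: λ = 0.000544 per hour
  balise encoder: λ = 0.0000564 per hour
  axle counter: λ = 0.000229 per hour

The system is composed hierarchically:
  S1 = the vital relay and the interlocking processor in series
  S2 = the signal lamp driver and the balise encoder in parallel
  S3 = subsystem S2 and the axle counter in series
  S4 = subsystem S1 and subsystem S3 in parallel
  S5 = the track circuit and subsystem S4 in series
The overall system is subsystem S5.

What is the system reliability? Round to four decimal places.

0.8435

R(track circuit) = exp(−0.000290 × 500) = 0.865022
R(vital relay) = exp(−0.000361 × 500) = 0.834853
R(interlocking processor) = exp(−0.000132 × 500) = 0.936131
R(signal lamp driver) = exp(−0.000544 × 500) = 0.761854
R(balise encoder) = exp(−0.0000564 × 500) = 0.972194
R(axle counter) = exp(−0.000229 × 500) = 0.891812
Series (vital relay and interlocking processor): 0.834853 × 0.936131 = 0.781532
Parallel (signal lamp driver and balise encoder): 1 − (1 − 0.761854)(1 − 0.972194) = 0.993378
Series ([0.993378] and axle counter): 0.993378 × 0.891812 = 0.885906
Parallel ([0.781532] and [0.885906]): 1 − (1 − 0.781532)(1 − 0.885906) = 0.975074
Series (track circuit and [0.975074]): 0.865022 × 0.975074 = 0.8435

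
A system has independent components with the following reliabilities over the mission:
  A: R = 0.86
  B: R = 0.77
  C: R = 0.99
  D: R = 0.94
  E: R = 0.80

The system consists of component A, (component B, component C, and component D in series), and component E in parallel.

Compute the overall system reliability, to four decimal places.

0.9921

Series (B, C, and D): 0.770000 × 0.990000 × 0.940000 = 0.716562
Parallel (A, [0.716562], and E): 1 − (1 − 0.860000)(1 − 0.716562)(1 − 0.800000) = 0.9921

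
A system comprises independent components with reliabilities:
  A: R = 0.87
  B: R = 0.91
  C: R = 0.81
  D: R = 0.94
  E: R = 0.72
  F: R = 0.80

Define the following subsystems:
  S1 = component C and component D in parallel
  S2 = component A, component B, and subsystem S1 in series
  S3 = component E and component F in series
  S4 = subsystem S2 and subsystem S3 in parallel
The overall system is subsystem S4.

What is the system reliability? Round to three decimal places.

0.908

Parallel (C and D): 1 − (1 − 0.81000)(1 − 0.94000) = 0.98860
Series (A, B, and [0.98860]): 0.87000 × 0.91000 × 0.98860 = 0.78267
Series (E and F): 0.72000 × 0.80000 = 0.57600
Parallel ([0.78267] and [0.57600]): 1 − (1 − 0.78267)(1 − 0.57600) = 0.908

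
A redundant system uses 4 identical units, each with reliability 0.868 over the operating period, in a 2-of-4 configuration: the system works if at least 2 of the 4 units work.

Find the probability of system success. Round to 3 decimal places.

R = Σ_{i=2}^{4} C(4,i) p^i (1−p)^{4−i} with p = 0.868
C(4,2)·0.868^2·0.132^2 = 0.07877
C(4,3)·0.868^3·0.132^1 = 0.34530
C(4,4)·0.868^4·0.132^0 = 0.56765
Sum = 0.992

0.992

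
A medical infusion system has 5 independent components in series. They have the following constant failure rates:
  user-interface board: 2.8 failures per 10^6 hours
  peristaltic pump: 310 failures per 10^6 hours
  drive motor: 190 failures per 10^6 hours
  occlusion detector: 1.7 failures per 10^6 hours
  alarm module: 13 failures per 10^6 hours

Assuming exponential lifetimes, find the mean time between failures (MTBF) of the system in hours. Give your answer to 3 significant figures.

1930

Series of exponential components: λ_sys = Σ λ_i
λ_sys = 0.0000028 + 0.00031 + 0.00019 + 0.0000017 + 0.000013 = 5.1750e-04 /h
MTBF = 1 / λ_sys = 1930 h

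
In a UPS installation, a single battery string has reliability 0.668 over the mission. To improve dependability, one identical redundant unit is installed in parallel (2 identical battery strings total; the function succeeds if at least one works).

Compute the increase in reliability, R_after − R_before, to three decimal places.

0.222

R_before = 0.668
R_after = 1 − (1 − 0.668)^2 = 0.890
ΔR = 0.890 − 0.668 = 0.222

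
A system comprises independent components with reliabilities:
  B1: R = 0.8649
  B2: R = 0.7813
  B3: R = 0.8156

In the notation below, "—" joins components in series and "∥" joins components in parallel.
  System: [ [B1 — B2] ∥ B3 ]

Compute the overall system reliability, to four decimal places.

Series (B1 and B2): 0.864900 × 0.781300 = 0.675746
Parallel ([0.675746] and B3): 1 − (1 − 0.675746)(1 − 0.815600) = 0.9402

0.9402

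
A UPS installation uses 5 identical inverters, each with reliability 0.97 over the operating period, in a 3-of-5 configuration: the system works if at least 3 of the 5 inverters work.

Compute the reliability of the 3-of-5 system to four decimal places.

0.9997

R = Σ_{i=3}^{5} C(5,i) p^i (1−p)^{5−i} with p = 0.97
C(5,3)·0.97^3·0.03^2 = 0.008214
C(5,4)·0.97^4·0.03^1 = 0.132794
C(5,5)·0.97^5·0.03^0 = 0.858734
Sum = 0.9997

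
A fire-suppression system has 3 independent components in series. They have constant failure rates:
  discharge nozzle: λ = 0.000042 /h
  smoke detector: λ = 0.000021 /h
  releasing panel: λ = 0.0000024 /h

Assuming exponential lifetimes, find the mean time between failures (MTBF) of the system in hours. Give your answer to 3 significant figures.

Series of exponential components: λ_sys = Σ λ_i
λ_sys = 0.000042 + 0.000021 + 0.0000024 = 6.5400e-05 /h
MTBF = 1 / λ_sys = 15300 h

15300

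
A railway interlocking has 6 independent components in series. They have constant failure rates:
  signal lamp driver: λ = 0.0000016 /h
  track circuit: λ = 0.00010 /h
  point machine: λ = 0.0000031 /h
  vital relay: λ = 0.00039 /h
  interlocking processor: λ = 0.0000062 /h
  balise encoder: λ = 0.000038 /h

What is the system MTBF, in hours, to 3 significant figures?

1860

Series of exponential components: λ_sys = Σ λ_i
λ_sys = 0.0000016 + 0.00010 + 0.0000031 + 0.00039 + 0.0000062 + 0.000038 = 5.3890e-04 /h
MTBF = 1 / λ_sys = 1860 h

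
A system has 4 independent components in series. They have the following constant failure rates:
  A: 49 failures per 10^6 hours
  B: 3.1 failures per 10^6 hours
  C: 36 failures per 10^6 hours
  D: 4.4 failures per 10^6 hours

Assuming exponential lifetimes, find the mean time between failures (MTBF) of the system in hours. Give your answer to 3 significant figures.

10800

Series of exponential components: λ_sys = Σ λ_i
λ_sys = 0.000049 + 0.0000031 + 0.000036 + 0.0000044 = 9.2500e-05 /h
MTBF = 1 / λ_sys = 10800 h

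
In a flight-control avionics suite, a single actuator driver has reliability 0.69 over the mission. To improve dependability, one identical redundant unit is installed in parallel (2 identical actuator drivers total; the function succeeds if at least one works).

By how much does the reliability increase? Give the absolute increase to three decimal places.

R_before = 0.69
R_after = 1 − (1 − 0.69)^2 = 0.904
ΔR = 0.904 − 0.69 = 0.214

0.214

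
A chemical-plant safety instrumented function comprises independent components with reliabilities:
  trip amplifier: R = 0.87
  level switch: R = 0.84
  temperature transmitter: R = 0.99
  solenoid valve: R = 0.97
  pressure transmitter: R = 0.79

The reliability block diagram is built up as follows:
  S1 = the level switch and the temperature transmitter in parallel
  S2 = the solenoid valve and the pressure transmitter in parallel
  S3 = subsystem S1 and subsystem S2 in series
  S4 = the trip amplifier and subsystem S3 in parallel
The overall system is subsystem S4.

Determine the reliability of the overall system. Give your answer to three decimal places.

Parallel (level switch and temperature transmitter): 1 − (1 − 0.84000)(1 − 0.99000) = 0.99840
Parallel (solenoid valve and pressure transmitter): 1 − (1 − 0.97000)(1 − 0.79000) = 0.99370
Series ([0.99840] and [0.99370]): 0.99840 × 0.99370 = 0.99211
Parallel (trip amplifier and [0.99211]): 1 − (1 − 0.87000)(1 − 0.99211) = 0.999

0.999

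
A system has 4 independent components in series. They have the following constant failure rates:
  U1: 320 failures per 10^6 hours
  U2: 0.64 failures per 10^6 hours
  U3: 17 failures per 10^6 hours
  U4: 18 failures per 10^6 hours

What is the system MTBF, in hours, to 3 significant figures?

Series of exponential components: λ_sys = Σ λ_i
λ_sys = 0.00032 + 0.00000064 + 0.000017 + 0.000018 = 3.5564e-04 /h
MTBF = 1 / λ_sys = 2810 h

2810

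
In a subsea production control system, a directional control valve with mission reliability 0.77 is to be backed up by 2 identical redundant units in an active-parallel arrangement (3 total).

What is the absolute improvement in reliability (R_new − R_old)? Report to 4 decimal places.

0.2178

R_before = 0.77
R_after = 1 − (1 − 0.77)^3 = 0.9878
ΔR = 0.9878 − 0.77 = 0.2178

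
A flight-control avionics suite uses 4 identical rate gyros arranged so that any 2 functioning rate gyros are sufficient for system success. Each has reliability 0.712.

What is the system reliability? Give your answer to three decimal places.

0.925

R = Σ_{i=2}^{4} C(4,i) p^i (1−p)^{4−i} with p = 0.712
C(4,2)·0.712^2·0.288^2 = 0.25229
C(4,3)·0.712^3·0.288^1 = 0.41581
C(4,4)·0.712^4·0.288^0 = 0.25699
Sum = 0.925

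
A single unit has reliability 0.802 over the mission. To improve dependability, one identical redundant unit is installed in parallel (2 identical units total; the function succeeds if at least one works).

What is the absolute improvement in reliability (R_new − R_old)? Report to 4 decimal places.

R_before = 0.802
R_after = 1 − (1 − 0.802)^2 = 0.9608
ΔR = 0.9608 − 0.802 = 0.1588

0.1588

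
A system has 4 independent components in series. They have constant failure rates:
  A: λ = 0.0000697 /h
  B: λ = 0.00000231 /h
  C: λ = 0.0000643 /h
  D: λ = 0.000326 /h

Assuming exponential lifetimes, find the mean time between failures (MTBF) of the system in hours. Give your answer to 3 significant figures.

2160

Series of exponential components: λ_sys = Σ λ_i
λ_sys = 0.0000697 + 0.00000231 + 0.0000643 + 0.000326 = 4.6231e-04 /h
MTBF = 1 / λ_sys = 2160 h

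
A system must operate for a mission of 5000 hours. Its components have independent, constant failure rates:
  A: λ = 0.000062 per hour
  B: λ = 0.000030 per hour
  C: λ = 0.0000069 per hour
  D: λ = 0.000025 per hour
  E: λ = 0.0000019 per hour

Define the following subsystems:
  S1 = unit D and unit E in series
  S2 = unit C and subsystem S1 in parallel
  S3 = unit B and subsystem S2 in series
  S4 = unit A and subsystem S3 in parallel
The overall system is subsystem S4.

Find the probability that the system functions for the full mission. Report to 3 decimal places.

0.962

R(A) = exp(−0.000062 × 5000) = 0.73345
R(B) = exp(−0.000030 × 5000) = 0.86071
R(C) = exp(−0.0000069 × 5000) = 0.96609
R(D) = exp(−0.000025 × 5000) = 0.88250
R(E) = exp(−0.0000019 × 5000) = 0.99054
Series (D and E): 0.88250 × 0.99054 = 0.87415
Parallel (C and [0.87415]): 1 − (1 − 0.96609)(1 − 0.87415) = 0.99573
Series (B and [0.99573]): 0.86071 × 0.99573 = 0.85703
Parallel (A and [0.85703]): 1 − (1 − 0.73345)(1 − 0.85703) = 0.962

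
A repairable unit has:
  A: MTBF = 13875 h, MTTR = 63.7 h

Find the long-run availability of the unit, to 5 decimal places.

0.99543

A(A) = MTBF/(MTBF+MTTR) = 13875/(13875+63.7) = 0.99543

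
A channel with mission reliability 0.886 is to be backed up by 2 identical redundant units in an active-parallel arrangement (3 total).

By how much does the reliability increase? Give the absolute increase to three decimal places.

0.113

R_before = 0.886
R_after = 1 − (1 − 0.886)^3 = 0.999
ΔR = 0.999 − 0.886 = 0.113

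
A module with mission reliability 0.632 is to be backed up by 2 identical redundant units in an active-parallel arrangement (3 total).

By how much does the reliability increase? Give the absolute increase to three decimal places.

R_before = 0.632
R_after = 1 − (1 − 0.632)^3 = 0.950
ΔR = 0.950 − 0.632 = 0.318

0.318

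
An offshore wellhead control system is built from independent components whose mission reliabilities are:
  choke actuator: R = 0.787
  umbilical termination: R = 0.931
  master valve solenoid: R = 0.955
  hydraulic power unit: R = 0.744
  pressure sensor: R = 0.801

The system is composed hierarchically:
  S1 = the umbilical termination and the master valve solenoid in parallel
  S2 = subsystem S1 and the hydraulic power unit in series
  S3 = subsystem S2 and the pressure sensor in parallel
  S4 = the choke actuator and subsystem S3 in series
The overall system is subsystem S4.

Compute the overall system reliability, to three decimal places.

Parallel (umbilical termination and master valve solenoid): 1 − (1 − 0.93100)(1 − 0.95500) = 0.99690
Series ([0.99690] and hydraulic power unit): 0.99690 × 0.74400 = 0.74169
Parallel ([0.74169] and pressure sensor): 1 − (1 − 0.74169)(1 − 0.80100) = 0.94860
Series (choke actuator and [0.94860]): 0.78700 × 0.94860 = 0.747

0.747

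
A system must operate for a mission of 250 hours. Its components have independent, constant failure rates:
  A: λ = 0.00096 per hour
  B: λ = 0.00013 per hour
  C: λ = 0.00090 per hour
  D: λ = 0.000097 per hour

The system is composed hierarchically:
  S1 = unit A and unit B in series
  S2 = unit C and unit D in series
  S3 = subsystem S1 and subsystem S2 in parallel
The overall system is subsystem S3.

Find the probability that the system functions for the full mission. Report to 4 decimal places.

0.9474

R(A) = exp(−0.00096 × 250) = 0.786628
R(B) = exp(−0.00013 × 250) = 0.968022
R(C) = exp(−0.00090 × 250) = 0.798516
R(D) = exp(−0.000097 × 250) = 0.976042
Series (A and B): 0.786628 × 0.968022 = 0.761473
Series (C and D): 0.798516 × 0.976042 = 0.779385
Parallel ([0.761473] and [0.779385]): 1 − (1 − 0.761473)(1 − 0.779385) = 0.9474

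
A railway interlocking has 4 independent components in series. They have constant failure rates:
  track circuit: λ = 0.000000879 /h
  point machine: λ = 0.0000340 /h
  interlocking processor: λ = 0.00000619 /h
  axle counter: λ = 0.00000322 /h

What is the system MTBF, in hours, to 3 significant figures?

22600

Series of exponential components: λ_sys = Σ λ_i
λ_sys = 0.000000879 + 0.0000340 + 0.00000619 + 0.00000322 = 4.4289e-05 /h
MTBF = 1 / λ_sys = 22600 h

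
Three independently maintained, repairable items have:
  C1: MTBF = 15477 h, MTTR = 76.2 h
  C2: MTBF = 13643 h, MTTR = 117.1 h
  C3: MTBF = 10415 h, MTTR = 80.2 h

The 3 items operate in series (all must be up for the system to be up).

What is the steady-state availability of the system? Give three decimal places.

A(C1) = MTBF/(MTBF+MTTR) = 15477/(15477+76.2) = 0.995101
A(C2) = MTBF/(MTBF+MTTR) = 13643/(13643+117.1) = 0.991490
A(C3) = MTBF/(MTBF+MTTR) = 10415/(10415+80.2) = 0.992358
Series availability: 0.995101 × 0.991490 × 0.992358 = 0.979

0.979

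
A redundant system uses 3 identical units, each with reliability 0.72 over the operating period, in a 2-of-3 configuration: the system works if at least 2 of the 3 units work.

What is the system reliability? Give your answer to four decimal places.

0.8087

R = Σ_{i=2}^{3} C(3,i) p^i (1−p)^{3−i} with p = 0.72
C(3,2)·0.72^2·0.28^1 = 0.435456
C(3,3)·0.72^3·0.28^0 = 0.373248
Sum = 0.8087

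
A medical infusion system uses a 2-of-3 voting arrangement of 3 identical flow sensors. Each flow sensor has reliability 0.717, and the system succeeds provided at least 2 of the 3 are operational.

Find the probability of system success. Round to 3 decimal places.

R = Σ_{i=2}^{3} C(3,i) p^i (1−p)^{3−i} with p = 0.717
C(3,2)·0.717^2·0.283^1 = 0.43646
C(3,3)·0.717^3·0.283^0 = 0.36860
Sum = 0.805

0.805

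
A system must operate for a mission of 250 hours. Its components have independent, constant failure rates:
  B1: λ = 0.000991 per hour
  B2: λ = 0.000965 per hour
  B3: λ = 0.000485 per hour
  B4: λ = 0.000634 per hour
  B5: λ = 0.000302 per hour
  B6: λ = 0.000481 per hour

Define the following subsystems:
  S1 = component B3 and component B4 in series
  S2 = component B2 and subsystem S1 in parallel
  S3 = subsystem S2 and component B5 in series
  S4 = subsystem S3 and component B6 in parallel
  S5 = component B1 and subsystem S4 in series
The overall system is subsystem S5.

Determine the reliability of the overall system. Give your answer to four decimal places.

0.7698

R(B1) = exp(−0.000991 × 250) = 0.780555
R(B2) = exp(−0.000965 × 250) = 0.785645
R(B3) = exp(−0.000485 × 250) = 0.885812
R(B4) = exp(−0.000634 × 250) = 0.853423
R(B5) = exp(−0.000302 × 250) = 0.927280
R(B6) = exp(−0.000481 × 250) = 0.886699
Series (B3 and B4): 0.885812 × 0.853423 = 0.755972
Parallel (B2 and [0.755972]): 1 − (1 − 0.785645)(1 − 0.755972) = 0.947691
Series ([0.947691] and B5): 0.947691 × 0.927280 = 0.878775
Parallel ([0.878775] and B6): 1 − (1 − 0.878775)(1 − 0.886699) = 0.986265
Series (B1 and [0.986265]): 0.780555 × 0.986265 = 0.7698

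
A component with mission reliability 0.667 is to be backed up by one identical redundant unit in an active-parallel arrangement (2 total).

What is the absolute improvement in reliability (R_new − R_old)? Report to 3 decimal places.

R_before = 0.667
R_after = 1 − (1 − 0.667)^2 = 0.889
ΔR = 0.889 − 0.667 = 0.222

0.222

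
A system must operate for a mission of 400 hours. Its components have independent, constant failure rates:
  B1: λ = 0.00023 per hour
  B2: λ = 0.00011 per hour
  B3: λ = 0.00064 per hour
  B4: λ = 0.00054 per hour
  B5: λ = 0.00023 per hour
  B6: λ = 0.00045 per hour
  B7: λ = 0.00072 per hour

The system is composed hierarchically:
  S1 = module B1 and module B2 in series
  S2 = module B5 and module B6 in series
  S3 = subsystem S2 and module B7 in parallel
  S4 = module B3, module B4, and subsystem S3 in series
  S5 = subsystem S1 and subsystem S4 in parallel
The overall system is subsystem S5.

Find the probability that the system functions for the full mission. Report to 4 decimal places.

R(B1) = exp(−0.00023 × 400) = 0.912105
R(B2) = exp(−0.00011 × 400) = 0.956954
R(B3) = exp(−0.00064 × 400) = 0.774142
R(B4) = exp(−0.00054 × 400) = 0.805735
R(B5) = exp(−0.00023 × 400) = 0.912105
R(B6) = exp(−0.00045 × 400) = 0.835270
R(B7) = exp(−0.00072 × 400) = 0.749762
Series (B1 and B2): 0.912105 × 0.956954 = 0.872843
Series (B5 and B6): 0.912105 × 0.835270 = 0.761854
Parallel ([0.761854] and B7): 1 − (1 − 0.761854)(1 − 0.749762) = 0.940407
Series (B3, B4, and [0.940407]): 0.774142 × 0.805735 × 0.940407 = 0.586582
Parallel ([0.872843] and [0.586582]): 1 − (1 − 0.872843)(1 − 0.586582) = 0.9474

0.9474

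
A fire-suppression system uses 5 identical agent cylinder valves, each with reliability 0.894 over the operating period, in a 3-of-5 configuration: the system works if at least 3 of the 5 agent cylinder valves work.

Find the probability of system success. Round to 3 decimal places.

0.990

R = Σ_{i=3}^{5} C(5,i) p^i (1−p)^{5−i} with p = 0.894
C(5,3)·0.894^3·0.106^2 = 0.08028
C(5,4)·0.894^4·0.106^1 = 0.33855
C(5,5)·0.894^5·0.106^0 = 0.57107
Sum = 0.990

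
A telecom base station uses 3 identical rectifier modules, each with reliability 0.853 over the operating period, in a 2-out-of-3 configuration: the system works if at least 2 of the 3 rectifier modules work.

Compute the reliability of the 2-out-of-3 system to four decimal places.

0.9415

R = Σ_{i=2}^{3} C(3,i) p^i (1−p)^{3−i} with p = 0.853
C(3,2)·0.853^2·0.147^1 = 0.320876
C(3,3)·0.853^3·0.147^0 = 0.620650
Sum = 0.9415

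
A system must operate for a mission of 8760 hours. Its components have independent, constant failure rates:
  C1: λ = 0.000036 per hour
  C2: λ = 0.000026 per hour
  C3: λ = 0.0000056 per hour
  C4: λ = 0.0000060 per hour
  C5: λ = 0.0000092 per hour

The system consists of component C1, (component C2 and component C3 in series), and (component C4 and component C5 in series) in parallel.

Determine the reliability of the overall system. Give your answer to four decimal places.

0.9918

R(C1) = exp(−0.000036 × 8760) = 0.729526
R(C2) = exp(−0.000026 × 8760) = 0.796315
R(C3) = exp(−0.0000056 × 8760) = 0.952128
R(C4) = exp(−0.0000060 × 8760) = 0.948797
R(C5) = exp(−0.0000092 × 8760) = 0.922570
Series (C2 and C3): 0.796315 × 0.952128 = 0.758194
Series (C4 and C5): 0.948797 × 0.922570 = 0.875332
Parallel (C1, [0.758194], and [0.875332]): 1 − (1 − 0.729526)(1 − 0.758194)(1 − 0.875332) = 0.9918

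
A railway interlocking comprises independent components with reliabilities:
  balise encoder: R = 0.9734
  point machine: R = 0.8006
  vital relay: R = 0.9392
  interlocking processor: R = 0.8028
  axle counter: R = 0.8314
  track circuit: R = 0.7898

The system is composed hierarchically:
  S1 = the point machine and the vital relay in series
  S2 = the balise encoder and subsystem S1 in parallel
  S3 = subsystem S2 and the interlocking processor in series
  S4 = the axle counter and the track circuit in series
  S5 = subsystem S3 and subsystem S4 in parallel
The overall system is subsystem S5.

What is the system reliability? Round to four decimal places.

Series (point machine and vital relay): 0.800600 × 0.939200 = 0.751924
Parallel (balise encoder and [0.751924]): 1 − (1 − 0.973400)(1 − 0.751924) = 0.993401
Series ([0.993401] and interlocking processor): 0.993401 × 0.802800 = 0.797502
Series (axle counter and track circuit): 0.831400 × 0.789800 = 0.656640
Parallel ([0.797502] and [0.656640]): 1 − (1 − 0.797502)(1 − 0.656640) = 0.9305

0.9305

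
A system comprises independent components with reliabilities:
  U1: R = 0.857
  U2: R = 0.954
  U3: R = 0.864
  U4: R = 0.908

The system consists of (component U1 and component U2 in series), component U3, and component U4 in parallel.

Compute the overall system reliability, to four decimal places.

0.9977

Series (U1 and U2): 0.857000 × 0.954000 = 0.817578
Parallel ([0.817578], U3, and U4): 1 − (1 − 0.817578)(1 − 0.864000)(1 − 0.908000) = 0.9977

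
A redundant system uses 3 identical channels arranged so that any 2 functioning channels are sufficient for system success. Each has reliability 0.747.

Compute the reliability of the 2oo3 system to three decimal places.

R = Σ_{i=2}^{3} C(3,i) p^i (1−p)^{3−i} with p = 0.747
C(3,2)·0.747^2·0.253^1 = 0.42353
C(3,3)·0.747^3·0.253^0 = 0.41683
Sum = 0.840

0.840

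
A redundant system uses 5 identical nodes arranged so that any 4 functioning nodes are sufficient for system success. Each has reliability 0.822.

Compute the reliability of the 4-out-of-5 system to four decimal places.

0.7816

R = Σ_{i=4}^{5} C(5,i) p^i (1−p)^{5−i} with p = 0.822
C(5,4)·0.822^4·0.178^1 = 0.406328
C(5,5)·0.822^5·0.178^0 = 0.375283
Sum = 0.7816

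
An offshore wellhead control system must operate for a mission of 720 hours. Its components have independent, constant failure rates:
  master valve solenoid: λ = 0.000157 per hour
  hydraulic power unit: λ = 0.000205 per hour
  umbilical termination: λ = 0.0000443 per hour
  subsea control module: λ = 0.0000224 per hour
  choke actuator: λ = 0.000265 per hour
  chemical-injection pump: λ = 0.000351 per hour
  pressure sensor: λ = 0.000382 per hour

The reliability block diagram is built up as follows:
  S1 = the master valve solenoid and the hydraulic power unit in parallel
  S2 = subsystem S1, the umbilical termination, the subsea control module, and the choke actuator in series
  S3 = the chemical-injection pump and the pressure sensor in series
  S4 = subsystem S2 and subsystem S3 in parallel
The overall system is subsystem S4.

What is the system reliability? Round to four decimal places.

0.9081

R(master valve solenoid) = exp(−0.000157 × 720) = 0.893115
R(hydraulic power unit) = exp(−0.000205 × 720) = 0.862776
R(umbilical termination) = exp(−0.0000443 × 720) = 0.968607
R(subsea control module) = exp(−0.0000224 × 720) = 0.984001
R(choke actuator) = exp(−0.000265 × 720) = 0.826298
R(chemical-injection pump) = exp(−0.000351 × 720) = 0.776685
R(pressure sensor) = exp(−0.000382 × 720) = 0.759542
Parallel (master valve solenoid and hydraulic power unit): 1 − (1 − 0.893115)(1 − 0.862776) = 0.985333
Series ([0.985333], umbilical termination, subsea control module, and choke actuator): 0.985333 × 0.968607 × 0.984001 × 0.826298 = 0.776002
Series (chemical-injection pump and pressure sensor): 0.776685 × 0.759542 = 0.589925
Parallel ([0.776002] and [0.589925]): 1 − (1 − 0.776002)(1 − 0.589925) = 0.9081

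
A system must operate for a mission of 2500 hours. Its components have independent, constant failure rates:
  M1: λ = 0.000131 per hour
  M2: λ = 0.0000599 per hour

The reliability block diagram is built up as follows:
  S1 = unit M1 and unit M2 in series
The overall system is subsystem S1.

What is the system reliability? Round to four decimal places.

R(M1) = exp(−0.000131 × 2500) = 0.720723
R(M2) = exp(−0.0000599 × 2500) = 0.860923
Series (M1 and M2): 0.720723 × 0.860923 = 0.6205

0.6205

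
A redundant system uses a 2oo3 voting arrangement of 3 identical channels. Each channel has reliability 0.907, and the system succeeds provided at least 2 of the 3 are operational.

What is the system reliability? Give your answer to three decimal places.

R = Σ_{i=2}^{3} C(3,i) p^i (1−p)^{3−i} with p = 0.907
C(3,2)·0.907^2·0.093^1 = 0.22952
C(3,3)·0.907^3·0.093^0 = 0.74614
Sum = 0.976

0.976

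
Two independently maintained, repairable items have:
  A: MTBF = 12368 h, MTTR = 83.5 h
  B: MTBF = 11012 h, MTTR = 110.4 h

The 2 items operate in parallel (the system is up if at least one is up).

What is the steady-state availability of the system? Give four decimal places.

A(A) = MTBF/(MTBF+MTTR) = 12368/(12368+83.5) = 0.993294
A(B) = MTBF/(MTBF+MTTR) = 11012/(11012+110.4) = 0.990074
Parallel availability: 1 − (1 − 0.993294)(1 − 0.990074) = 0.9999

0.9999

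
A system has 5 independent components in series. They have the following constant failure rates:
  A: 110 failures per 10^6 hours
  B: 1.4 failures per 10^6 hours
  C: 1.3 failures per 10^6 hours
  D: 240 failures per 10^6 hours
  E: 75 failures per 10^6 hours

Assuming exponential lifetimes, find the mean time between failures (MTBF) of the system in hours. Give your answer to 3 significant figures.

Series of exponential components: λ_sys = Σ λ_i
λ_sys = 0.00011 + 0.0000014 + 0.0000013 + 0.00024 + 0.000075 = 4.2770e-04 /h
MTBF = 1 / λ_sys = 2340 h

2340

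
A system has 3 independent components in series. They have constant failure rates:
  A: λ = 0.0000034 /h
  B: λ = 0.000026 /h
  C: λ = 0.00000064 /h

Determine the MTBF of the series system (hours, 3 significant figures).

33300

Series of exponential components: λ_sys = Σ λ_i
λ_sys = 0.0000034 + 0.000026 + 0.00000064 = 3.0040e-05 /h
MTBF = 1 / λ_sys = 33300 h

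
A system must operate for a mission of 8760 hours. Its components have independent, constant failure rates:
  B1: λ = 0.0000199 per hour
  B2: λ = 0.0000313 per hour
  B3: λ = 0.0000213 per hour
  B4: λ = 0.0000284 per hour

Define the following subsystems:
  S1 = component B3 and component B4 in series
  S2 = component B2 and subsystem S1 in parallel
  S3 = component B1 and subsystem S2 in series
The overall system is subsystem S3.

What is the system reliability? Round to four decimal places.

0.7689

R(B1) = exp(−0.0000199 × 8760) = 0.840025
R(B2) = exp(−0.0000313 × 8760) = 0.760189
R(B3) = exp(−0.0000213 × 8760) = 0.829786
R(B4) = exp(−0.0000284 × 8760) = 0.779748
Series (B3 and B4): 0.829786 × 0.779748 = 0.647024
Parallel (B2 and [0.647024]): 1 − (1 − 0.760189)(1 − 0.647024) = 0.915352
Series (B1 and [0.915352]): 0.840025 × 0.915352 = 0.7689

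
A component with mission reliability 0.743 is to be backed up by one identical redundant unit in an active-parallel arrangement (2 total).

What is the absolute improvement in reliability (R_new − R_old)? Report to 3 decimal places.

0.191

R_before = 0.743
R_after = 1 − (1 − 0.743)^2 = 0.934
ΔR = 0.934 − 0.743 = 0.191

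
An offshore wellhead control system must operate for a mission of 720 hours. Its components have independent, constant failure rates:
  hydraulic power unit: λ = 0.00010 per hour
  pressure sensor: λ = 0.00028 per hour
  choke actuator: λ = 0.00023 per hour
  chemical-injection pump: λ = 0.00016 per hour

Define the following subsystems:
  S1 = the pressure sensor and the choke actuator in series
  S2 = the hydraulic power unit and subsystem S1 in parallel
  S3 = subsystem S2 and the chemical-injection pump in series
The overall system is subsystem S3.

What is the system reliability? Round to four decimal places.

R(hydraulic power unit) = exp(−0.00010 × 720) = 0.930531
R(pressure sensor) = exp(−0.00028 × 720) = 0.817422
R(choke actuator) = exp(−0.00023 × 720) = 0.847385
R(chemical-injection pump) = exp(−0.00016 × 720) = 0.891188
Series (pressure sensor and choke actuator): 0.817422 × 0.847385 = 0.692671
Parallel (hydraulic power unit and [0.692671]): 1 − (1 − 0.930531)(1 − 0.692671) = 0.978650
Series ([0.978650] and chemical-injection pump): 0.978650 × 0.891188 = 0.8722

0.8722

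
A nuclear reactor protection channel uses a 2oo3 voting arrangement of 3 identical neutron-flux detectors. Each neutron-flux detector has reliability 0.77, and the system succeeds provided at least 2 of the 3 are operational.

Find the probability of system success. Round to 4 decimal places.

0.8656

R = Σ_{i=2}^{3} C(3,i) p^i (1−p)^{3−i} with p = 0.77
C(3,2)·0.77^2·0.23^1 = 0.409101
C(3,3)·0.77^3·0.23^0 = 0.456533
Sum = 0.8656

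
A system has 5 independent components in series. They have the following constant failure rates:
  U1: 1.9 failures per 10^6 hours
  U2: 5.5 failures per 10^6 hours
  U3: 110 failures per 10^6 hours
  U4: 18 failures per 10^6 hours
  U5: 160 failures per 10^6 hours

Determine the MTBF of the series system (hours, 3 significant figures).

3390

Series of exponential components: λ_sys = Σ λ_i
λ_sys = 0.0000019 + 0.0000055 + 0.00011 + 0.000018 + 0.00016 = 2.9540e-04 /h
MTBF = 1 / λ_sys = 3390 h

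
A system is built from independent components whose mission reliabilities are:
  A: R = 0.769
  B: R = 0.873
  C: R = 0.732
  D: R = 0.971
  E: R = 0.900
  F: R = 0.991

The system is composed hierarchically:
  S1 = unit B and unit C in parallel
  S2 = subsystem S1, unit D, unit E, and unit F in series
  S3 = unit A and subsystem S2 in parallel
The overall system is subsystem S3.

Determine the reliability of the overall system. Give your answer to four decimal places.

Parallel (B and C): 1 − (1 − 0.873000)(1 − 0.732000) = 0.965964
Series ([0.965964], D, E, and F): 0.965964 × 0.971000 × 0.900000 × 0.991000 = 0.836559
Parallel (A and [0.836559]): 1 − (1 − 0.769000)(1 − 0.836559) = 0.9622

0.9622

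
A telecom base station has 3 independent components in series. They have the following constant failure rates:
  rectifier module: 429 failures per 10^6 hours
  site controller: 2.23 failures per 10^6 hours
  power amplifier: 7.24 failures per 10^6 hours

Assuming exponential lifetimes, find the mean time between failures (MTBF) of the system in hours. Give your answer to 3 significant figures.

Series of exponential components: λ_sys = Σ λ_i
λ_sys = 0.000429 + 0.00000223 + 0.00000724 = 4.3847e-04 /h
MTBF = 1 / λ_sys = 2280 h

2280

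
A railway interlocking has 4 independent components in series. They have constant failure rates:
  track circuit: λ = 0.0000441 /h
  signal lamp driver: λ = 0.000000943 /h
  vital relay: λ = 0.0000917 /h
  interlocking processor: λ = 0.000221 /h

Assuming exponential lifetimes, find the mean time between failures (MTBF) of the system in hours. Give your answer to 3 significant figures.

2800

Series of exponential components: λ_sys = Σ λ_i
λ_sys = 0.0000441 + 0.000000943 + 0.0000917 + 0.000221 = 3.5774e-04 /h
MTBF = 1 / λ_sys = 2800 h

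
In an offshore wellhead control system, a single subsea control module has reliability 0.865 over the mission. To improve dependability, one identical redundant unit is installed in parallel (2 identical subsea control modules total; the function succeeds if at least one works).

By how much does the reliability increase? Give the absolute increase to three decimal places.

0.117

R_before = 0.865
R_after = 1 − (1 − 0.865)^2 = 0.982
ΔR = 0.982 − 0.865 = 0.117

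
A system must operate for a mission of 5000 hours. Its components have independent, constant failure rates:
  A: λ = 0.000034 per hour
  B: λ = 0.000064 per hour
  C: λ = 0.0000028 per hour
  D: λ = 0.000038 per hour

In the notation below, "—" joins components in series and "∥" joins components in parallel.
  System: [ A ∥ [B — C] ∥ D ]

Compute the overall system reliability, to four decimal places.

R(A) = exp(−0.000034 × 5000) = 0.843665
R(B) = exp(−0.000064 × 5000) = 0.726149
R(C) = exp(−0.0000028 × 5000) = 0.986098
R(D) = exp(−0.000038 × 5000) = 0.826959
Series (B and C): 0.726149 × 0.986098 = 0.716054
Parallel (A, [0.716054], and D): 1 − (1 − 0.843665)(1 − 0.716054)(1 − 0.826959) = 0.9923

0.9923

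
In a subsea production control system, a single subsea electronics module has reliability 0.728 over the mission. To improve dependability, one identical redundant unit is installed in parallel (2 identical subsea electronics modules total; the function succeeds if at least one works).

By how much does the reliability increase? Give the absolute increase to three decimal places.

R_before = 0.728
R_after = 1 − (1 − 0.728)^2 = 0.926
ΔR = 0.926 − 0.728 = 0.198

0.198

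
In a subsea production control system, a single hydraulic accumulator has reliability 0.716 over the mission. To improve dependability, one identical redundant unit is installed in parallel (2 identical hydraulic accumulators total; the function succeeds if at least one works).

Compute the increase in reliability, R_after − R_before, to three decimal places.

R_before = 0.716
R_after = 1 − (1 − 0.716)^2 = 0.919
ΔR = 0.919 − 0.716 = 0.203

0.203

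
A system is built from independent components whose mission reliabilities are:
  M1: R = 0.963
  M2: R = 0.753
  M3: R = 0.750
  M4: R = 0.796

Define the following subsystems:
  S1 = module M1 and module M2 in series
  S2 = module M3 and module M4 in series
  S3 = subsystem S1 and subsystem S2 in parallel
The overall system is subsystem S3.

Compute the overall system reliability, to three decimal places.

0.889

Series (M1 and M2): 0.96300 × 0.75300 = 0.72514
Series (M3 and M4): 0.75000 × 0.79600 = 0.59700
Parallel ([0.72514] and [0.59700]): 1 − (1 − 0.72514)(1 − 0.59700) = 0.889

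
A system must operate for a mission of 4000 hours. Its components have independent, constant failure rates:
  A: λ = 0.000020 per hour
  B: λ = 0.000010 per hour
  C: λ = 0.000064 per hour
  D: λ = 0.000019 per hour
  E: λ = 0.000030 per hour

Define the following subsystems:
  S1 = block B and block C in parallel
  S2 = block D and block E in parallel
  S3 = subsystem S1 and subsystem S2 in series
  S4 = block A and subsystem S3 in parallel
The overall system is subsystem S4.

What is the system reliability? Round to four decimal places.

0.9987

R(A) = exp(−0.000020 × 4000) = 0.923116
R(B) = exp(−0.000010 × 4000) = 0.960789
R(C) = exp(−0.000064 × 4000) = 0.774142
R(D) = exp(−0.000019 × 4000) = 0.926816
R(E) = exp(−0.000030 × 4000) = 0.886920
Parallel (B and C): 1 − (1 − 0.960789)(1 − 0.774142) = 0.991144
Parallel (D and E): 1 − (1 − 0.926816)(1 − 0.886920) = 0.991724
Series ([0.991144] and [0.991724]): 0.991144 × 0.991724 = 0.982941
Parallel (A and [0.982941]): 1 − (1 − 0.923116)(1 − 0.982941) = 0.9987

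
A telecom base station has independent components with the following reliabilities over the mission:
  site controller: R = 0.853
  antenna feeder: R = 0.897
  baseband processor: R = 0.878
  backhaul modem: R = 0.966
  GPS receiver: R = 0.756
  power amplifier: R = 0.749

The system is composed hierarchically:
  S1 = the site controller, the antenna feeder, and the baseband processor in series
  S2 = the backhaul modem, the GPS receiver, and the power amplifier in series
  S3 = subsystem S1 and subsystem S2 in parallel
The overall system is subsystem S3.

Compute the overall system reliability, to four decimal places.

0.8513

Series (site controller, antenna feeder, and baseband processor): 0.853000 × 0.897000 × 0.878000 = 0.671794
Series (backhaul modem, GPS receiver, and power amplifier): 0.966000 × 0.756000 × 0.749000 = 0.546992
Parallel ([0.671794] and [0.546992]): 1 − (1 − 0.671794)(1 − 0.546992) = 0.8513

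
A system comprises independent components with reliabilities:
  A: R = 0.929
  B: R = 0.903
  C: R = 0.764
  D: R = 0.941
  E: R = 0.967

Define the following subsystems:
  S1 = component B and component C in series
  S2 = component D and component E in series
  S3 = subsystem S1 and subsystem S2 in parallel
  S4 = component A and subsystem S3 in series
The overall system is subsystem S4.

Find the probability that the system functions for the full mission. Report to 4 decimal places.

0.9031

Series (B and C): 0.903000 × 0.764000 = 0.689892
Series (D and E): 0.941000 × 0.967000 = 0.909947
Parallel ([0.689892] and [0.909947]): 1 − (1 − 0.689892)(1 − 0.909947) = 0.972074
Series (A and [0.972074]): 0.929000 × 0.972074 = 0.9031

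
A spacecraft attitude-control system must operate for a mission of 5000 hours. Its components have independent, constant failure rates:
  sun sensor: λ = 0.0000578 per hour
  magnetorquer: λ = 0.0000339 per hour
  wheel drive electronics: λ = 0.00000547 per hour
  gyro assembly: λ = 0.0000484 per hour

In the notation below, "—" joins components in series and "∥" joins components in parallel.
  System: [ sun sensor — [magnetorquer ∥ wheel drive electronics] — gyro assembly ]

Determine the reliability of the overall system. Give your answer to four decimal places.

R(sun sensor) = exp(−0.0000578 × 5000) = 0.749012
R(magnetorquer) = exp(−0.0000339 × 5000) = 0.844087
R(wheel drive electronics) = exp(−0.00000547 × 5000) = 0.973021
R(gyro assembly) = exp(−0.0000484 × 5000) = 0.785056
Parallel (magnetorquer and wheel drive electronics): 1 − (1 − 0.844087)(1 − 0.973021) = 0.995794
Series (sun sensor, [0.995794], and gyro assembly): 0.749012 × 0.995794 × 0.785056 = 0.5855

0.5855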